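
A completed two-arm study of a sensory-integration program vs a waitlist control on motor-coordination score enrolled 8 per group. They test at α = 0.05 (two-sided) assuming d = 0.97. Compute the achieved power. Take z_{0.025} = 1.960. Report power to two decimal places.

power ≈ 0.49

For two equal groups, power = Φ(d·√(n/2) − z_{α/2}).
d·√(n/2) = 0.97 × √(8/2) = 0.97 × 2.000 = 1.940.
z_β = 1.940 − 1.960 = -0.020.
Power = Φ(-0.020) = 0.492.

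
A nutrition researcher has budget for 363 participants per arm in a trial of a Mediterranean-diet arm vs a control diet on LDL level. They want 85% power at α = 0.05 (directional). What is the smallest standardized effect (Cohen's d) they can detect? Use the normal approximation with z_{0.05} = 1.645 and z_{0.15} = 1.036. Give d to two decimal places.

d_min ≈ 0.20

For two independent groups of n = 363 each: d_min = (z_{α} + z_β)·√(2/n).
z-sum = 1.645 + 1.036 = 2.681.
d_min = 2.681 × √(2/363) = 2.681 × 0.0742 = 0.199.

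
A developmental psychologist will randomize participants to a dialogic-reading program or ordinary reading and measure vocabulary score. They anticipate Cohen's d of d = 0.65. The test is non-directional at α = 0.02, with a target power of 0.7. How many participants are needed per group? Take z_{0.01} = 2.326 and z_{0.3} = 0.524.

For two independent groups with equal n: n = 2·((z_{α/2} + z_β) / d)².
z_{α/2} + z_β = 2.326 + 0.524 = 2.850.
n = 2 × (2.850 / 0.65)² = 2 × 4.385² = 2 × 19.22 = 38.4.
Round up to the next whole participant.

n = 39 per group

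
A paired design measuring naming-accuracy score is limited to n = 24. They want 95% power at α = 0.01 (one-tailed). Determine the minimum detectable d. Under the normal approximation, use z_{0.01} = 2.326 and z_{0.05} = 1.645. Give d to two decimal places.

d_min ≈ 0.81

For a single sample (or paired design) of n = 24: d_min = (z_{α} + z_β)/√n.
z-sum = 2.326 + 1.645 = 3.971.
d_min = 3.971 / √24 = 3.971 / 4.899 = 0.811.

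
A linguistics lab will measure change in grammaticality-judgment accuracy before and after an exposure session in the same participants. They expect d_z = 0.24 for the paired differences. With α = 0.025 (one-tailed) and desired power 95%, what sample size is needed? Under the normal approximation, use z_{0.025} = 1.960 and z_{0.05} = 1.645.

For a paired (one-sample on differences) test: n = ((z_{α} + z_β) / d)².
z_{α} + z_β = 1.960 + 1.645 = 3.605.
n = (3.605 / 0.24)² = 15.021² = 225.63.
Round up.

n = 226 pairs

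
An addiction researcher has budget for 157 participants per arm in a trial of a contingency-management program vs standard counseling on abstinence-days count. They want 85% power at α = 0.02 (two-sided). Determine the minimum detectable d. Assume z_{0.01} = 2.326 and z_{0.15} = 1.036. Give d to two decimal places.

For two independent groups of n = 157 each: d_min = (z_{α/2} + z_β)·√(2/n).
z-sum = 2.326 + 1.036 = 3.362.
d_min = 3.362 × √(2/157) = 3.362 × 0.1129 = 0.379.

d_min ≈ 0.38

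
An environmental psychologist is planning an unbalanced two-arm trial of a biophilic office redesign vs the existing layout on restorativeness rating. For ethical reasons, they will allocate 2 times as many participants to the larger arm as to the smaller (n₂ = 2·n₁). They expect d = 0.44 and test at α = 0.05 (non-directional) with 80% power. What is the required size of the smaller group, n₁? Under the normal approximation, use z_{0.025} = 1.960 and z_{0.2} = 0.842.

With allocation ratio k = n₂/n₁ = 2, Var(x̄₁−x̄₂) = σ²(1/n₁ + 1/(k·n₁)) = σ²·(k+1)/(k·n₁).
So n₁ = (1 + 1/k)·((z_{α/2} + z_β)/d)² = 1.500 × (2.802/0.44)².
n₁ = 1.500 × 40.55 = 60.8.
Round up: n₁ = 61, giving n₂ = 2 × 61 = 122.

n₁ = 61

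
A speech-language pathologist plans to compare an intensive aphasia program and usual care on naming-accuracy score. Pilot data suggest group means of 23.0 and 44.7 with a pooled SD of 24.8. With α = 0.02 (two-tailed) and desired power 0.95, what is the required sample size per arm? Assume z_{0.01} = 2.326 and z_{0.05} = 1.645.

n = 42 per group

Cohen's d = |M₁ − M₂| / SD_pooled = |23.0 − 44.7| / 24.8 = 21.7 / 24.8 = 0.875.
For two independent groups with equal n: n = 2·((z_{α/2} + z_β) / d)².
z_{α/2} + z_β = 2.326 + 1.645 = 3.971.
n = 2 × (3.971 / 0.875)² = 2 × 4.538² = 2 × 20.60 = 41.2.
Round up to the next whole participant.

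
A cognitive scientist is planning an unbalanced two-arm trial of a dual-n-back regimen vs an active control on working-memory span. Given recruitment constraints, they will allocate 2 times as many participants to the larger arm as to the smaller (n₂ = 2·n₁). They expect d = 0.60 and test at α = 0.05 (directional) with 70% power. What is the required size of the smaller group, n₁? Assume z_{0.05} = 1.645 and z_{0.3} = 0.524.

With allocation ratio k = n₂/n₁ = 2, Var(x̄₁−x̄₂) = σ²(1/n₁ + 1/(k·n₁)) = σ²·(k+1)/(k·n₁).
So n₁ = (1 + 1/k)·((z_{α} + z_β)/d)² = 1.500 × (2.169/0.60)².
n₁ = 1.500 × 13.07 = 19.6.
Round up: n₁ = 20, giving n₂ = 2 × 20 = 40.

n₁ = 20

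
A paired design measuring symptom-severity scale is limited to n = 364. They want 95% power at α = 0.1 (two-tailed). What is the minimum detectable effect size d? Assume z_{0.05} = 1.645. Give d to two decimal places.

For a single sample (or paired design) of n = 364: d_min = (z_{α/2} + z_β)/√n.
z-sum = 1.645 + 1.645 = 3.290.
d_min = 3.290 / √364 = 3.290 / 19.079 = 0.172.

d_min ≈ 0.17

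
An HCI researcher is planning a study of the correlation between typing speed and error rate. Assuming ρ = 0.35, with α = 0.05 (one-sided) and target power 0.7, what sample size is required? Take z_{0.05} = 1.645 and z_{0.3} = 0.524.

Fisher's z: C = ½·ln((1+r)/(1−r)) = ½·ln(2.0769) = 0.3654.
n = ((z_{α} + z_β)/C)² + 3.
(1.645 + 0.524) / 0.3654 = 2.169 / 0.3654 = 5.936.
n = 5.936² + 3 = 35.24 + 3 = 38.2.
Round up.

n = 39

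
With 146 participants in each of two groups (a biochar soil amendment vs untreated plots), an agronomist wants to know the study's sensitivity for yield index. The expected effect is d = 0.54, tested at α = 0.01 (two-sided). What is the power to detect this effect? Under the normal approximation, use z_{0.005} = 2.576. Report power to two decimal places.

power ≈ 0.98

For two equal groups, power = Φ(d·√(n/2) − z_{α/2}).
d·√(n/2) = 0.54 × √(146/2) = 0.54 × 8.544 = 4.614.
z_β = 4.614 − 2.576 = 2.038.
Power = Φ(2.038) = 0.979.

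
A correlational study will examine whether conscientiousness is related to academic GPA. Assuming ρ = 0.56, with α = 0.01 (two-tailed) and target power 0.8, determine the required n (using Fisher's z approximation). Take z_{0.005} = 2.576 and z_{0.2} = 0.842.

n = 33

Fisher's z: C = ½·ln((1+r)/(1−r)) = ½·ln(3.5455) = 0.6328.
n = ((z_{α/2} + z_β)/C)² + 3.
(2.576 + 0.842) / 0.6328 = 3.418 / 0.6328 = 5.401.
n = 5.401² + 3 = 29.18 + 3 = 32.2.
Round up.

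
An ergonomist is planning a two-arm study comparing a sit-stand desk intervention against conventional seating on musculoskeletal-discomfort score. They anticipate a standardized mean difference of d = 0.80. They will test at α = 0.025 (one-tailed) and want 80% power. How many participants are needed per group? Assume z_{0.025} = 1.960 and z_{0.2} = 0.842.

For two independent groups with equal n: n = 2·((z_{α} + z_β) / d)².
z_{α} + z_β = 1.960 + 0.842 = 2.802.
n = 2 × (2.802 / 0.80)² = 2 × 3.502² = 2 × 12.27 = 24.5.
Round up to the next whole participant.

n = 25 per group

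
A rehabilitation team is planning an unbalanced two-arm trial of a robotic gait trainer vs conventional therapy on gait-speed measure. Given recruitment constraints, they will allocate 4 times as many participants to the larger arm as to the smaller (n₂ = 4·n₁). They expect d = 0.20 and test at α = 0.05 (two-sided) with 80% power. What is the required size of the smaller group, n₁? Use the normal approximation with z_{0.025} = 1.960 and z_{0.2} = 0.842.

With allocation ratio k = n₂/n₁ = 4, Var(x̄₁−x̄₂) = σ²(1/n₁ + 1/(k·n₁)) = σ²·(k+1)/(k·n₁).
So n₁ = (1 + 1/k)·((z_{α/2} + z_β)/d)² = 1.250 × (2.802/0.20)².
n₁ = 1.250 × 196.28 = 245.4.
Round up: n₁ = 246, giving n₂ = 4 × 246 = 984.

n₁ = 246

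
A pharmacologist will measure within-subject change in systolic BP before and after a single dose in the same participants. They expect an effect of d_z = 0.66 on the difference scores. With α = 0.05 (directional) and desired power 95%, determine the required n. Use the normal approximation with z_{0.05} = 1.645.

For a paired (one-sample on differences) test: n = ((z_{α} + z_β) / d)².
z_{α} + z_β = 1.645 + 1.645 = 3.290.
n = (3.290 / 0.66)² = 4.985² = 24.85.
Round up.

n = 25 pairs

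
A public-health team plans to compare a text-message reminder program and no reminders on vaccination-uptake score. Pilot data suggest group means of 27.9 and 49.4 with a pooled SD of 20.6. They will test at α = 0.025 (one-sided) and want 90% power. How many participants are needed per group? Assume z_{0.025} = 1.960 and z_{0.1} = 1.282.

n = 20 per group

Cohen's d = |M₁ − M₂| / SD_pooled = |27.9 − 49.4| / 20.6 = 21.5 / 20.6 = 1.044.
For two independent groups with equal n: n = 2·((z_{α} + z_β) / d)².
z_{α} + z_β = 1.960 + 1.282 = 3.242.
n = 2 × (3.242 / 1.044)² = 2 × 3.105² = 2 × 9.64 = 19.3.
Round up to the next whole participant.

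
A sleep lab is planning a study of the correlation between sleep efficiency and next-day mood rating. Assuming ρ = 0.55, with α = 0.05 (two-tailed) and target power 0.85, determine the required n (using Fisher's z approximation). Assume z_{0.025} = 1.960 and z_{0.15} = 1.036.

Fisher's z: C = ½·ln((1+r)/(1−r)) = ½·ln(3.4444) = 0.6184.
n = ((z_{α/2} + z_β)/C)² + 3.
(1.960 + 1.036) / 0.6184 = 2.996 / 0.6184 = 4.845.
n = 4.845² + 3 = 23.47 + 3 = 26.5.
Round up.

n = 27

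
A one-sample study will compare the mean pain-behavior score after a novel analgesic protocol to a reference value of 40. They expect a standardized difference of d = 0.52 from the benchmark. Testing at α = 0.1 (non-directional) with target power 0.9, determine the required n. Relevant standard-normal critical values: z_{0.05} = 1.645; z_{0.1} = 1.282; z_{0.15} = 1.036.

n = 32

For a one-sample test: n = ((z_{α/2} + z_β) / d)².
z_{α/2} + z_β = 1.645 + 1.282 = 2.927.
n = (2.927 / 0.52)² = 5.629² = 31.68.
Round up.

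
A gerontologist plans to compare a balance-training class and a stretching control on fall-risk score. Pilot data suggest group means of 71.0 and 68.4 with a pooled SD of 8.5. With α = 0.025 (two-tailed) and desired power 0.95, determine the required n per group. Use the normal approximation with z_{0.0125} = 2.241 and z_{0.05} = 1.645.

Cohen's d = |M₁ − M₂| / SD_pooled = |71.0 − 68.4| / 8.5 = 2.6 / 8.5 = 0.306.
For two independent groups with equal n: n = 2·((z_{α/2} + z_β) / d)².
z_{α/2} + z_β = 2.241 + 1.645 = 3.886.
n = 2 × (3.886 / 0.306)² = 2 × 12.699² = 2 × 161.27 = 322.5.
Round up to the next whole participant.

n = 323 per group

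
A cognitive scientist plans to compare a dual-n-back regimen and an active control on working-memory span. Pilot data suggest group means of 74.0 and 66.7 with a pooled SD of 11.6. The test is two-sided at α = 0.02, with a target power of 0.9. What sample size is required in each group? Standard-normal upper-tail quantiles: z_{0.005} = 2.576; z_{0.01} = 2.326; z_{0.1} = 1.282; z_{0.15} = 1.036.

n = 66 per group

Cohen's d = |M₁ − M₂| / SD_pooled = |74.0 − 66.7| / 11.6 = 7.3 / 11.6 = 0.629.
For two independent groups with equal n: n = 2·((z_{α/2} + z_β) / d)².
z_{α/2} + z_β = 2.326 + 1.282 = 3.608.
n = 2 × (3.608 / 0.629)² = 2 × 5.736² = 2 × 32.90 = 65.8.
Round up to the next whole participant.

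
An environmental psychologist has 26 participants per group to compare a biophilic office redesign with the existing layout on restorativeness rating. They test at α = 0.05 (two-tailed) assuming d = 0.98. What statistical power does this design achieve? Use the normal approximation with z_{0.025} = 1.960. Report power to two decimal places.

For two equal groups, power = Φ(d·√(n/2) − z_{α/2}).
d·√(n/2) = 0.98 × √(26/2) = 0.98 × 3.606 = 3.533.
z_β = 3.533 − 1.960 = 1.573.
Power = Φ(1.573) = 0.942.

power ≈ 0.94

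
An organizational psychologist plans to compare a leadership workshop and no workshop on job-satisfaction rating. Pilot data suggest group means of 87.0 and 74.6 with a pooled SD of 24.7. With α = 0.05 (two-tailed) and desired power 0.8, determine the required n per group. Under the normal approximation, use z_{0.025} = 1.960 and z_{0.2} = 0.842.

n = 63 per group

Cohen's d = |M₁ − M₂| / SD_pooled = |87.0 − 74.6| / 24.7 = 12.4 / 24.7 = 0.502.
For two independent groups with equal n: n = 2·((z_{α/2} + z_β) / d)².
z_{α/2} + z_β = 1.960 + 0.842 = 2.802.
n = 2 × (2.802 / 0.502)² = 2 × 5.582² = 2 × 31.16 = 62.3.
Round up to the next whole participant.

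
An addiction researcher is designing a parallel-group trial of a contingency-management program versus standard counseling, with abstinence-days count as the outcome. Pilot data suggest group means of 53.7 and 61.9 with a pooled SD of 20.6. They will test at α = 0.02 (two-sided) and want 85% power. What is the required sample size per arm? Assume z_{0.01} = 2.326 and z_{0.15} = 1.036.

Cohen's d = |M₁ − M₂| / SD_pooled = |53.7 − 61.9| / 20.6 = 8.2 / 20.6 = 0.398.
For two independent groups with equal n: n = 2·((z_{α/2} + z_β) / d)².
z_{α/2} + z_β = 2.326 + 1.036 = 3.362.
n = 2 × (3.362 / 0.398)² = 2 × 8.447² = 2 × 71.36 = 142.7.
Round up to the next whole participant.

n = 143 per group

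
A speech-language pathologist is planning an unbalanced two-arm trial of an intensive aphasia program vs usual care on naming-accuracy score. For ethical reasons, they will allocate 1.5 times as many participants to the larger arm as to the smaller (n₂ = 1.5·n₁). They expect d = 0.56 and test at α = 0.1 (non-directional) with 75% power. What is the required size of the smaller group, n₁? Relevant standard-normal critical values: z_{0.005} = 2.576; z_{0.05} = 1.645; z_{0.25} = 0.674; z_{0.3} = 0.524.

n₁ = 29

With allocation ratio k = n₂/n₁ = 1.5, Var(x̄₁−x̄₂) = σ²(1/n₁ + 1/(k·n₁)) = σ²·(k+1)/(k·n₁).
So n₁ = (1 + 1/k)·((z_{α/2} + z_β)/d)² = 1.667 × (2.319/0.56)².
n₁ = 1.667 × 17.15 = 28.6.
Round up: n₁ = 29, giving n₂ = ⌈1.5 × 29⌉ = ⌈43.5⌉ = 44.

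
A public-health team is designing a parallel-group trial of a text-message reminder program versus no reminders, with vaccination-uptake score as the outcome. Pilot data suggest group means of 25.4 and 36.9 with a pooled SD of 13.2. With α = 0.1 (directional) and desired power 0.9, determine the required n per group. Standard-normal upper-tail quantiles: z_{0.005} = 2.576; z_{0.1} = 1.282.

Cohen's d = |M₁ − M₂| / SD_pooled = |25.4 − 36.9| / 13.2 = 11.5 / 13.2 = 0.871.
For two independent groups with equal n: n = 2·((z_{α} + z_β) / d)².
z_{α} + z_β = 1.282 + 1.282 = 2.564.
n = 2 × (2.564 / 0.871)² = 2 × 2.944² = 2 × 8.67 = 17.3.
Round up to the next whole participant.

n = 18 per group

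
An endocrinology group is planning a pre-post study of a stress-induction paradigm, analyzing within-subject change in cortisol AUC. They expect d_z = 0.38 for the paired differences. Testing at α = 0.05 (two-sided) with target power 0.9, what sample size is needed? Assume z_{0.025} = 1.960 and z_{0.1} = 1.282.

n = 73 pairs

For a paired (one-sample on differences) test: n = ((z_{α/2} + z_β) / d)².
z_{α/2} + z_β = 1.960 + 1.282 = 3.242.
n = (3.242 / 0.38)² = 8.532² = 72.79.
Round up.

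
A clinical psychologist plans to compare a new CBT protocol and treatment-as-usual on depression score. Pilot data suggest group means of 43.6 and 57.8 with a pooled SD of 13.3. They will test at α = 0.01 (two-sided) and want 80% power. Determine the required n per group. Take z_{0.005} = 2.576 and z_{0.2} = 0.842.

n = 21 per group

Cohen's d = |M₁ − M₂| / SD_pooled = |43.6 − 57.8| / 13.3 = 14.2 / 13.3 = 1.068.
For two independent groups with equal n: n = 2·((z_{α/2} + z_β) / d)².
z_{α/2} + z_β = 2.576 + 0.842 = 3.418.
n = 2 × (3.418 / 1.068)² = 2 × 3.200² = 2 × 10.24 = 20.5.
Round up to the next whole participant.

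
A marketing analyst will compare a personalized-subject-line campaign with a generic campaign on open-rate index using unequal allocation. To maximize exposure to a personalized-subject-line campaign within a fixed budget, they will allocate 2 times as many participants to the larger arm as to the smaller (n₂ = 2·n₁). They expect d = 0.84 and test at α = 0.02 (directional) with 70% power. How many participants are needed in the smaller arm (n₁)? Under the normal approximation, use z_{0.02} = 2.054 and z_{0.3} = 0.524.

With allocation ratio k = n₂/n₁ = 2, Var(x̄₁−x̄₂) = σ²(1/n₁ + 1/(k·n₁)) = σ²·(k+1)/(k·n₁).
So n₁ = (1 + 1/k)·((z_{α} + z_β)/d)² = 1.500 × (2.578/0.84)².
n₁ = 1.500 × 9.42 = 14.1.
Round up: n₁ = 15, giving n₂ = 2 × 15 = 30.

n₁ = 15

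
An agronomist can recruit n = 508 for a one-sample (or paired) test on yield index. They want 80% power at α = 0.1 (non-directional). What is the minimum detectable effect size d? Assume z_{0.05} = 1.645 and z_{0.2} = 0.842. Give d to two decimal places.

For a single sample (or paired design) of n = 508: d_min = (z_{α/2} + z_β)/√n.
z-sum = 1.645 + 0.842 = 2.487.
d_min = 2.487 / √508 = 2.487 / 22.539 = 0.110.

d_min ≈ 0.11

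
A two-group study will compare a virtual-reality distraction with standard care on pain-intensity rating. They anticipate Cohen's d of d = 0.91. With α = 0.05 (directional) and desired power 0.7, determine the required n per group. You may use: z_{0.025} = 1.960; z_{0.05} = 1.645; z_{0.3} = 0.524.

n = 12 per group

For two independent groups with equal n: n = 2·((z_{α} + z_β) / d)².
z_{α} + z_β = 1.645 + 0.524 = 2.169.
n = 2 × (2.169 / 0.91)² = 2 × 2.384² = 2 × 5.68 = 11.4.
Round up to the next whole participant.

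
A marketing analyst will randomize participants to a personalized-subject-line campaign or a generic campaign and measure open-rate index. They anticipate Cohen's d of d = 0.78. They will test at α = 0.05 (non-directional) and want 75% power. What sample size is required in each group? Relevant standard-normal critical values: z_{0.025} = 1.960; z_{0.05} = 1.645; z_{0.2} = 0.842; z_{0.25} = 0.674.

For two independent groups with equal n: n = 2·((z_{α/2} + z_β) / d)².
z_{α/2} + z_β = 1.960 + 0.674 = 2.634.
n = 2 × (2.634 / 0.78)² = 2 × 3.377² = 2 × 11.40 = 22.8.
Round up to the next whole participant.

n = 23 per group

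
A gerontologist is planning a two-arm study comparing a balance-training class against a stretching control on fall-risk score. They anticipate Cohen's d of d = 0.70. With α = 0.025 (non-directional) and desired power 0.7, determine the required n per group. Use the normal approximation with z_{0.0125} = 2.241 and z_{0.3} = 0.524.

For two independent groups with equal n: n = 2·((z_{α/2} + z_β) / d)².
z_{α/2} + z_β = 2.241 + 0.524 = 2.765.
n = 2 × (2.765 / 0.70)² = 2 × 3.950² = 2 × 15.60 = 31.2.
Round up to the next whole participant.

n = 32 per group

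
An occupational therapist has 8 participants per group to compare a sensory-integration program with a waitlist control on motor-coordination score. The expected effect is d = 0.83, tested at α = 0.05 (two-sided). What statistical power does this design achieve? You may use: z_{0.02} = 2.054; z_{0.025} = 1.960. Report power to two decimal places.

power ≈ 0.38

For two equal groups, power = Φ(d·√(n/2) − z_{α/2}).
d·√(n/2) = 0.83 × √(8/2) = 0.83 × 2.000 = 1.660.
z_β = 1.660 − 1.960 = -0.300.
Power = Φ(-0.300) = 0.382.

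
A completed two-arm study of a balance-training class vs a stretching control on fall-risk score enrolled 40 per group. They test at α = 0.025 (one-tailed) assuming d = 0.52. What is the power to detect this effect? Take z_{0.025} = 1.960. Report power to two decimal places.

For two equal groups, power = Φ(d·√(n/2) − z_{α}).
d·√(n/2) = 0.52 × √(40/2) = 0.52 × 4.472 = 2.326.
z_β = 2.326 − 1.960 = 0.366.
Power = Φ(0.366) = 0.643.

power ≈ 0.64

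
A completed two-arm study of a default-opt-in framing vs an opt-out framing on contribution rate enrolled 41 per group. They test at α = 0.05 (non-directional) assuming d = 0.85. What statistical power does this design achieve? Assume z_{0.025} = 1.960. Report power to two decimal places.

power ≈ 0.97

For two equal groups, power = Φ(d·√(n/2) − z_{α/2}).
d·√(n/2) = 0.85 × √(41/2) = 0.85 × 4.528 = 3.849.
z_β = 3.849 − 1.960 = 1.889.
Power = Φ(1.889) = 0.971.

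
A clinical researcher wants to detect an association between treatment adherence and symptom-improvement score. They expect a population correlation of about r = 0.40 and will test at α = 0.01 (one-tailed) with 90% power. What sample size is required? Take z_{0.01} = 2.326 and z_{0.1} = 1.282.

Fisher's z: C = ½·ln((1+r)/(1−r)) = ½·ln(2.3333) = 0.4236.
n = ((z_{α} + z_β)/C)² + 3.
(2.326 + 1.282) / 0.4236 = 3.608 / 0.4236 = 8.517.
n = 8.517² + 3 = 72.55 + 3 = 75.5.
Round up.

n = 76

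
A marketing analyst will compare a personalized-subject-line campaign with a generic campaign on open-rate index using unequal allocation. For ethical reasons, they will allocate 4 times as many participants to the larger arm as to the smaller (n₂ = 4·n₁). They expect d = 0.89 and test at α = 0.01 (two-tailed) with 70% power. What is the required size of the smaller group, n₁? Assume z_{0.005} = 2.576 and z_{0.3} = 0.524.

n₁ = 16

With allocation ratio k = n₂/n₁ = 4, Var(x̄₁−x̄₂) = σ²(1/n₁ + 1/(k·n₁)) = σ²·(k+1)/(k·n₁).
So n₁ = (1 + 1/k)·((z_{α/2} + z_β)/d)² = 1.250 × (3.100/0.89)².
n₁ = 1.250 × 12.13 = 15.2.
Round up: n₁ = 16, giving n₂ = 4 × 16 = 64.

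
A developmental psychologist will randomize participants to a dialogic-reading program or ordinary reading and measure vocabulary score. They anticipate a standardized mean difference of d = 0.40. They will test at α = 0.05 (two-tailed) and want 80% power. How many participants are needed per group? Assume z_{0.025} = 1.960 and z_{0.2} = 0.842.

For two independent groups with equal n: n = 2·((z_{α/2} + z_β) / d)².
z_{α/2} + z_β = 1.960 + 0.842 = 2.802.
n = 2 × (2.802 / 0.40)² = 2 × 7.005² = 2 × 49.07 = 98.1.
Round up to the next whole participant.

n = 99 per group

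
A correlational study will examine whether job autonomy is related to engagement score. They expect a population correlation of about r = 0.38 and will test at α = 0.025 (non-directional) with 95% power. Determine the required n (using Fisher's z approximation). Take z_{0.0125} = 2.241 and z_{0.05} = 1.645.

n = 98

Fisher's z: C = ½·ln((1+r)/(1−r)) = ½·ln(2.2258) = 0.4001.
n = ((z_{α/2} + z_β)/C)² + 3.
(2.241 + 1.645) / 0.4001 = 3.886 / 0.4001 = 9.713.
n = 9.713² + 3 = 94.33 + 3 = 97.3.
Round up.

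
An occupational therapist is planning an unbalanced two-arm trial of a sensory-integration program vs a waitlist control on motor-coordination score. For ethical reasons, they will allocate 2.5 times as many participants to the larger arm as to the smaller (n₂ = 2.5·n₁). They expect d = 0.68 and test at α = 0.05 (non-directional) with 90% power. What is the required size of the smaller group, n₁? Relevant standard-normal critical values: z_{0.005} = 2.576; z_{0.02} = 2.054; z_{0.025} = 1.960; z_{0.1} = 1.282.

With allocation ratio k = n₂/n₁ = 2.5, Var(x̄₁−x̄₂) = σ²(1/n₁ + 1/(k·n₁)) = σ²·(k+1)/(k·n₁).
So n₁ = (1 + 1/k)·((z_{α/2} + z_β)/d)² = 1.400 × (3.242/0.68)².
n₁ = 1.400 × 22.73 = 31.8.
Round up: n₁ = 32, giving n₂ = 2.5 × 32 = 80.

n₁ = 32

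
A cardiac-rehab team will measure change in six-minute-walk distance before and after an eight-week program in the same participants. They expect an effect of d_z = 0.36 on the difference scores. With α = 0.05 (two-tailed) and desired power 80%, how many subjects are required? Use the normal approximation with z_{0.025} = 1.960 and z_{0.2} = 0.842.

n = 61 pairs

For a paired (one-sample on differences) test: n = ((z_{α/2} + z_β) / d)².
z_{α/2} + z_β = 1.960 + 0.842 = 2.802.
n = (2.802 / 0.36)² = 7.783² = 60.58.
Round up.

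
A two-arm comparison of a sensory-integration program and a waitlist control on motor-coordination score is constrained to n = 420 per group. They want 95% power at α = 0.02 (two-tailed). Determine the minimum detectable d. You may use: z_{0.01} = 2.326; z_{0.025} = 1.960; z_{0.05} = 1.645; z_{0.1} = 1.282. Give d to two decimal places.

For two independent groups of n = 420 each: d_min = (z_{α/2} + z_β)·√(2/n).
z-sum = 2.326 + 1.645 = 3.971.
d_min = 3.971 × √(2/420) = 3.971 × 0.0690 = 0.274.

d_min ≈ 0.27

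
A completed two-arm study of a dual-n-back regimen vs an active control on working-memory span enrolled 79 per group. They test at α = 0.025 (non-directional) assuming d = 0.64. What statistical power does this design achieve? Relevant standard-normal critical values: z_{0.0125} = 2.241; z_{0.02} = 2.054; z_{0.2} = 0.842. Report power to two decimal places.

For two equal groups, power = Φ(d·√(n/2) − z_{α/2}).
d·√(n/2) = 0.64 × √(79/2) = 0.64 × 6.285 = 4.022.
z_β = 4.022 − 2.241 = 1.781.
Power = Φ(1.781) = 0.963.

power ≈ 0.96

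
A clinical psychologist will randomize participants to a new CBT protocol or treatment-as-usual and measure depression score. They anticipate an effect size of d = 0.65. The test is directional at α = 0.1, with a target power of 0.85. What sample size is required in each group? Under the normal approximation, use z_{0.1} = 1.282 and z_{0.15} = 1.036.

For two independent groups with equal n: n = 2·((z_{α} + z_β) / d)².
z_{α} + z_β = 1.282 + 1.036 = 2.318.
n = 2 × (2.318 / 0.65)² = 2 × 3.566² = 2 × 12.72 = 25.4.
Round up to the next whole participant.

n = 26 per group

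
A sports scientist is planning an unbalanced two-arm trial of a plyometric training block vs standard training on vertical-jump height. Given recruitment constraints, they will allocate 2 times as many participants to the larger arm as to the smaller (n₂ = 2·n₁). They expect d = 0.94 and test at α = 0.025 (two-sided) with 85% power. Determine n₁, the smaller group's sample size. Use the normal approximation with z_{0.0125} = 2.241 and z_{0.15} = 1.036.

n₁ = 19

With allocation ratio k = n₂/n₁ = 2, Var(x̄₁−x̄₂) = σ²(1/n₁ + 1/(k·n₁)) = σ²·(k+1)/(k·n₁).
So n₁ = (1 + 1/k)·((z_{α/2} + z_β)/d)² = 1.500 × (3.277/0.94)².
n₁ = 1.500 × 12.15 = 18.2.
Round up: n₁ = 19, giving n₂ = 2 × 19 = 38.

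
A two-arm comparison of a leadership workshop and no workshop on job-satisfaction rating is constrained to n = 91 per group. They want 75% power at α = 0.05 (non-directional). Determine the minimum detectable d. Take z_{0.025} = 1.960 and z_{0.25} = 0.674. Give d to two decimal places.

d_min ≈ 0.39

For two independent groups of n = 91 each: d_min = (z_{α/2} + z_β)·√(2/n).
z-sum = 1.960 + 0.674 = 2.634.
d_min = 2.634 × √(2/91) = 2.634 × 0.1482 = 0.390.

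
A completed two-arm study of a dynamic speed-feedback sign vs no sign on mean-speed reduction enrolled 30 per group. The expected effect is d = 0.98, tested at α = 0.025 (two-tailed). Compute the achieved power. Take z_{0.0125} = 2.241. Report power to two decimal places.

For two equal groups, power = Φ(d·√(n/2) − z_{α/2}).
d·√(n/2) = 0.98 × √(30/2) = 0.98 × 3.873 = 3.796.
z_β = 3.796 − 2.241 = 1.555.
Power = Φ(1.555) = 0.940.

power ≈ 0.94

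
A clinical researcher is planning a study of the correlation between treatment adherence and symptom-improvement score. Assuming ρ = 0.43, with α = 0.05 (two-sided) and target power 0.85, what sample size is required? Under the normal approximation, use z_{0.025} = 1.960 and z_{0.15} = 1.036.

n = 46

Fisher's z: C = ½·ln((1+r)/(1−r)) = ½·ln(2.5088) = 0.4599.
n = ((z_{α/2} + z_β)/C)² + 3.
(1.960 + 1.036) / 0.4599 = 2.996 / 0.4599 = 6.514.
n = 6.514² + 3 = 42.44 + 3 = 45.4.
Round up.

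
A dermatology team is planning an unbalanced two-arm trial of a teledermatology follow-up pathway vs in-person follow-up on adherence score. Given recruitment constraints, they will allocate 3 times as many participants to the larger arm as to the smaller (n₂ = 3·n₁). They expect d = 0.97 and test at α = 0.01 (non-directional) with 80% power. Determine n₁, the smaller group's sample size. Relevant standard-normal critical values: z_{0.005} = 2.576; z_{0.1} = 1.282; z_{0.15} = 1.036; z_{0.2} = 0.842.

n₁ = 17

With allocation ratio k = n₂/n₁ = 3, Var(x̄₁−x̄₂) = σ²(1/n₁ + 1/(k·n₁)) = σ²·(k+1)/(k·n₁).
So n₁ = (1 + 1/k)·((z_{α/2} + z_β)/d)² = 1.333 × (3.418/0.97)².
n₁ = 1.333 × 12.42 = 16.6.
Round up: n₁ = 17, giving n₂ = 3 × 17 = 51.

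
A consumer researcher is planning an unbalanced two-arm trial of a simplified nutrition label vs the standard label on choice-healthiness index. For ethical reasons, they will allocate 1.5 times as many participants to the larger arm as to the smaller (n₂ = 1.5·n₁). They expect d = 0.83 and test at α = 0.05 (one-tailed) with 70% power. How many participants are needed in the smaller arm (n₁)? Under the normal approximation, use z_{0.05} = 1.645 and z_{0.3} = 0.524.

With allocation ratio k = n₂/n₁ = 1.5, Var(x̄₁−x̄₂) = σ²(1/n₁ + 1/(k·n₁)) = σ²·(k+1)/(k·n₁).
So n₁ = (1 + 1/k)·((z_{α} + z_β)/d)² = 1.667 × (2.169/0.83)².
n₁ = 1.667 × 6.83 = 11.4.
Round up: n₁ = 12, giving n₂ = 1.5 × 12 = 18.

n₁ = 12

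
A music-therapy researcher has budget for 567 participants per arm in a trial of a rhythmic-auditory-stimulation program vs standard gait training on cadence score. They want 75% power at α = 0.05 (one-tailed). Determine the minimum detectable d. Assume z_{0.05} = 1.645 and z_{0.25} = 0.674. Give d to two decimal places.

d_min ≈ 0.14

For two independent groups of n = 567 each: d_min = (z_{α} + z_β)·√(2/n).
z-sum = 1.645 + 0.674 = 2.319.
d_min = 2.319 × √(2/567) = 2.319 × 0.0594 = 0.138.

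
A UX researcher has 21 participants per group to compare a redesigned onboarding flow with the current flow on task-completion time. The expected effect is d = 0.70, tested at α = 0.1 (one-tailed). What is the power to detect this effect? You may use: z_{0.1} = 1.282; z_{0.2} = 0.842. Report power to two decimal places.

For two equal groups, power = Φ(d·√(n/2) − z_{α}).
d·√(n/2) = 0.70 × √(21/2) = 0.70 × 3.240 = 2.268.
z_β = 2.268 − 1.282 = 0.986.
Power = Φ(0.986) = 0.838.

power ≈ 0.84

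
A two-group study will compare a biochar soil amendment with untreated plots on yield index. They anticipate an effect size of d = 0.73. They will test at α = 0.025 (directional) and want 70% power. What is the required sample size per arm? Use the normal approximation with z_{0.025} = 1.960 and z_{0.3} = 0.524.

For two independent groups with equal n: n = 2·((z_{α} + z_β) / d)².
z_{α} + z_β = 1.960 + 0.524 = 2.484.
n = 2 × (2.484 / 0.73)² = 2 × 3.403² = 2 × 11.58 = 23.2.
Round up to the next whole participant.

n = 24 per group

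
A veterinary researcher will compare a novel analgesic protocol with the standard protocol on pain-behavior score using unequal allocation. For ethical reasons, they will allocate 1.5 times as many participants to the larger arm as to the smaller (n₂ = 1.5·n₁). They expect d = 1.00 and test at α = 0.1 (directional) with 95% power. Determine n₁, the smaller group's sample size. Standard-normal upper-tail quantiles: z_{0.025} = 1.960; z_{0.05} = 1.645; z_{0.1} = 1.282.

n₁ = 15

With allocation ratio k = n₂/n₁ = 1.5, Var(x̄₁−x̄₂) = σ²(1/n₁ + 1/(k·n₁)) = σ²·(k+1)/(k·n₁).
So n₁ = (1 + 1/k)·((z_{α} + z_β)/d)² = 1.667 × (2.927/1.00)².
n₁ = 1.667 × 8.57 = 14.3.
Round up: n₁ = 15, giving n₂ = ⌈1.5 × 15⌉ = ⌈22.5⌉ = 23.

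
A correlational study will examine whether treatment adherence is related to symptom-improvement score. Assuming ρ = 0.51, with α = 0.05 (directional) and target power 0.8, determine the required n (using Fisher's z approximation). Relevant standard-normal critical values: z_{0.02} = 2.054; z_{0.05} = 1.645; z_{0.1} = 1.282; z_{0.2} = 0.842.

n = 23

Fisher's z: C = ½·ln((1+r)/(1−r)) = ½·ln(3.0816) = 0.5627.
n = ((z_{α} + z_β)/C)² + 3.
(1.645 + 0.842) / 0.5627 = 2.487 / 0.5627 = 4.420.
n = 4.420² + 3 = 19.53 + 3 = 22.5.
Round up.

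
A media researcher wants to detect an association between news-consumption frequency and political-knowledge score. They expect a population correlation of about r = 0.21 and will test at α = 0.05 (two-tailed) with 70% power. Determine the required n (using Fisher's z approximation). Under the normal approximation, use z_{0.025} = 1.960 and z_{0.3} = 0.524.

n = 139

Fisher's z: C = ½·ln((1+r)/(1−r)) = ½·ln(1.5316) = 0.2132.
n = ((z_{α/2} + z_β)/C)² + 3.
(1.960 + 0.524) / 0.2132 = 2.484 / 0.2132 = 11.651.
n = 11.651² + 3 = 135.75 + 3 = 138.7.
Round up.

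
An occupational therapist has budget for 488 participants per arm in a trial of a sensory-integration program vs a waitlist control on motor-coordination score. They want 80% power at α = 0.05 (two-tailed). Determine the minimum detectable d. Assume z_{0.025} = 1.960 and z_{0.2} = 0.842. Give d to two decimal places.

d_min ≈ 0.18

For two independent groups of n = 488 each: d_min = (z_{α/2} + z_β)·√(2/n).
z-sum = 1.960 + 0.842 = 2.802.
d_min = 2.802 × √(2/488) = 2.802 × 0.0640 = 0.179.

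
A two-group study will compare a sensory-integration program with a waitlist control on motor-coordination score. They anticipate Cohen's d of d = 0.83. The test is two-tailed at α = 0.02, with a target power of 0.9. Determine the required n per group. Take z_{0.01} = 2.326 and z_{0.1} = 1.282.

n = 38 per group

For two independent groups with equal n: n = 2·((z_{α/2} + z_β) / d)².
z_{α/2} + z_β = 2.326 + 1.282 = 3.608.
n = 2 × (3.608 / 0.83)² = 2 × 4.347² = 2 × 18.90 = 37.8.
Round up to the next whole participant.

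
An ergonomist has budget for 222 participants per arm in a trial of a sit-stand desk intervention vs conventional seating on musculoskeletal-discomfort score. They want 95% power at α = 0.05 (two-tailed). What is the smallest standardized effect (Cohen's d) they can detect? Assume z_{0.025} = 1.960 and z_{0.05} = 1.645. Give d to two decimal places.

d_min ≈ 0.34

For two independent groups of n = 222 each: d_min = (z_{α/2} + z_β)·√(2/n).
z-sum = 1.960 + 1.645 = 3.605.
d_min = 3.605 × √(2/222) = 3.605 × 0.0949 = 0.342.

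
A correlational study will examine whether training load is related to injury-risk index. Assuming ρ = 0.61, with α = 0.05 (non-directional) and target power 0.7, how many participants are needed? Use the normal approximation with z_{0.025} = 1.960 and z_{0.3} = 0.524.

Fisher's z: C = ½·ln((1+r)/(1−r)) = ½·ln(4.1282) = 0.7089.
n = ((z_{α/2} + z_β)/C)² + 3.
(1.960 + 0.524) / 0.7089 = 2.484 / 0.7089 = 3.504.
n = 3.504² + 3 = 12.28 + 3 = 15.3.
Round up.

n = 16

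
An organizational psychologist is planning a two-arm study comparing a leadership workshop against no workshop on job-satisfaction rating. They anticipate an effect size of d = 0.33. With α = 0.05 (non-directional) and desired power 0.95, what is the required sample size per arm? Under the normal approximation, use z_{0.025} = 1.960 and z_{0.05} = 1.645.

For two independent groups with equal n: n = 2·((z_{α/2} + z_β) / d)².
z_{α/2} + z_β = 1.960 + 1.645 = 3.605.
n = 2 × (3.605 / 0.33)² = 2 × 10.924² = 2 × 119.34 = 238.7.
Round up to the next whole participant.

n = 239 per group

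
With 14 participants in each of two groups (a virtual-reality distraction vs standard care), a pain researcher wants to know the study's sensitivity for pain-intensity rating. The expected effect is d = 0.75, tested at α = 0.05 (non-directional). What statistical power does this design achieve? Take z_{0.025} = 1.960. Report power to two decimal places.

For two equal groups, power = Φ(d·√(n/2) − z_{α/2}).
d·√(n/2) = 0.75 × √(14/2) = 0.75 × 2.646 = 1.984.
z_β = 1.984 − 1.960 = 0.024.
Power = Φ(0.024) = 0.510.

power ≈ 0.51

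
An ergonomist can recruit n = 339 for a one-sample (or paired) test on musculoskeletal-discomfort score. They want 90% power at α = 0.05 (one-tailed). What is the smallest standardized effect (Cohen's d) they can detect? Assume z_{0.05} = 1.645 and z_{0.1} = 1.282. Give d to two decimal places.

For a single sample (or paired design) of n = 339: d_min = (z_{α} + z_β)/√n.
z-sum = 1.645 + 1.282 = 2.927.
d_min = 2.927 / √339 = 2.927 / 18.412 = 0.159.

d_min ≈ 0.16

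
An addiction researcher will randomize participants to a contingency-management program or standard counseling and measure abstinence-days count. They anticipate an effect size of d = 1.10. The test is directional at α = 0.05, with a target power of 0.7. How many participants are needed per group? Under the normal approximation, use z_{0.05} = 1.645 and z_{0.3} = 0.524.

n = 8 per group

For two independent groups with equal n: n = 2·((z_{α} + z_β) / d)².
z_{α} + z_β = 1.645 + 0.524 = 2.169.
n = 2 × (2.169 / 1.10)² = 2 × 1.972² = 2 × 3.89 = 7.8.
Round up to the next whole participant.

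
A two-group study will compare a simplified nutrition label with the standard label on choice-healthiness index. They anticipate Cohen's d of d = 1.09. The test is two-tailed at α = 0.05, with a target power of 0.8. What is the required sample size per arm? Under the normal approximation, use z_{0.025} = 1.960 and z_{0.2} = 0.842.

n = 14 per group

For two independent groups with equal n: n = 2·((z_{α/2} + z_β) / d)².
z_{α/2} + z_β = 1.960 + 0.842 = 2.802.
n = 2 × (2.802 / 1.09)² = 2 × 2.571² = 2 × 6.61 = 13.2.
Round up to the next whole participant.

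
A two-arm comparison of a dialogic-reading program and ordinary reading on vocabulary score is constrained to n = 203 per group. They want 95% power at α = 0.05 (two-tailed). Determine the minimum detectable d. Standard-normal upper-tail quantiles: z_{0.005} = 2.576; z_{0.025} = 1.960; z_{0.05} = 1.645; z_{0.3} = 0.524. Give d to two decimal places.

d_min ≈ 0.36

For two independent groups of n = 203 each: d_min = (z_{α/2} + z_β)·√(2/n).
z-sum = 1.960 + 1.645 = 3.605.
d_min = 3.605 × √(2/203) = 3.605 × 0.0993 = 0.358.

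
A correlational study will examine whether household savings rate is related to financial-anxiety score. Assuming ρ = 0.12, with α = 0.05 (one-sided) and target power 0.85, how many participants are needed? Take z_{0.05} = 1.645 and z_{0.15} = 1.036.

Fisher's z: C = ½·ln((1+r)/(1−r)) = ½·ln(1.2727) = 0.1206.
n = ((z_{α} + z_β)/C)² + 3.
(1.645 + 1.036) / 0.1206 = 2.681 / 0.1206 = 22.231.
n = 22.231² + 3 = 494.20 + 3 = 497.2.
Round up.

n = 498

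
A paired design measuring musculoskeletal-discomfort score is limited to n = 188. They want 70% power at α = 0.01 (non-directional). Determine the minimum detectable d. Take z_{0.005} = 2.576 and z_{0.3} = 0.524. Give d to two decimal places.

d_min ≈ 0.23

For a single sample (or paired design) of n = 188: d_min = (z_{α/2} + z_β)/√n.
z-sum = 2.576 + 0.524 = 3.100.
d_min = 3.100 / √188 = 3.100 / 13.711 = 0.226.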